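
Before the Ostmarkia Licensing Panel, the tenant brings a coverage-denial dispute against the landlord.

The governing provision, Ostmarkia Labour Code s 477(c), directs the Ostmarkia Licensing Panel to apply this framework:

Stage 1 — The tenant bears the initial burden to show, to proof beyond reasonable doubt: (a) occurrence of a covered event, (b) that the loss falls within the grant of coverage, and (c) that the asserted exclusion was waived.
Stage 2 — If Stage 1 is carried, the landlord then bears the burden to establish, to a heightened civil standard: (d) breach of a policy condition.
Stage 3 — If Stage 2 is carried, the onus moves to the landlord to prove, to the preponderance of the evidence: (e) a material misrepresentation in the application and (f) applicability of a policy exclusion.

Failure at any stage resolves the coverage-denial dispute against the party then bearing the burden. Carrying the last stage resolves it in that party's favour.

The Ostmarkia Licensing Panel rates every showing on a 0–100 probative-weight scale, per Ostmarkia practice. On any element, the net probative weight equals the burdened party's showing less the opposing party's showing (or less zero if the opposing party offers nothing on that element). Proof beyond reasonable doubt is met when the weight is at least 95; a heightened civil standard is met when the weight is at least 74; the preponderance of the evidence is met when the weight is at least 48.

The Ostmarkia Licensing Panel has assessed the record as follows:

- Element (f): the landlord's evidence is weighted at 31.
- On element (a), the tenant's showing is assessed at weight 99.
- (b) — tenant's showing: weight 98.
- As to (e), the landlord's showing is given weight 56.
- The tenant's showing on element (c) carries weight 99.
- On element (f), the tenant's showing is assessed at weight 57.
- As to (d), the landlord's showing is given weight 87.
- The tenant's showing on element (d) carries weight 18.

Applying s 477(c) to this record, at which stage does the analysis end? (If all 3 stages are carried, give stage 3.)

stage 2

Stage 1 (tenant, proof beyond reasonable doubt, weight is at least 95): (a) 99 ≥ 95 — meets; (b) 98 ≥ 95 — meets; (c) 99 ≥ 95 — meets.
  All elements met. The burden passes to the landlord.
Stage 2 (landlord, a heightened civil standard, weight is at least 74): (d) net 87−18=69 < 74 — fails.
  Stage 2 not carried; the landlord fails its burden.
The analysis ends at Stage 2; the tenant prevails.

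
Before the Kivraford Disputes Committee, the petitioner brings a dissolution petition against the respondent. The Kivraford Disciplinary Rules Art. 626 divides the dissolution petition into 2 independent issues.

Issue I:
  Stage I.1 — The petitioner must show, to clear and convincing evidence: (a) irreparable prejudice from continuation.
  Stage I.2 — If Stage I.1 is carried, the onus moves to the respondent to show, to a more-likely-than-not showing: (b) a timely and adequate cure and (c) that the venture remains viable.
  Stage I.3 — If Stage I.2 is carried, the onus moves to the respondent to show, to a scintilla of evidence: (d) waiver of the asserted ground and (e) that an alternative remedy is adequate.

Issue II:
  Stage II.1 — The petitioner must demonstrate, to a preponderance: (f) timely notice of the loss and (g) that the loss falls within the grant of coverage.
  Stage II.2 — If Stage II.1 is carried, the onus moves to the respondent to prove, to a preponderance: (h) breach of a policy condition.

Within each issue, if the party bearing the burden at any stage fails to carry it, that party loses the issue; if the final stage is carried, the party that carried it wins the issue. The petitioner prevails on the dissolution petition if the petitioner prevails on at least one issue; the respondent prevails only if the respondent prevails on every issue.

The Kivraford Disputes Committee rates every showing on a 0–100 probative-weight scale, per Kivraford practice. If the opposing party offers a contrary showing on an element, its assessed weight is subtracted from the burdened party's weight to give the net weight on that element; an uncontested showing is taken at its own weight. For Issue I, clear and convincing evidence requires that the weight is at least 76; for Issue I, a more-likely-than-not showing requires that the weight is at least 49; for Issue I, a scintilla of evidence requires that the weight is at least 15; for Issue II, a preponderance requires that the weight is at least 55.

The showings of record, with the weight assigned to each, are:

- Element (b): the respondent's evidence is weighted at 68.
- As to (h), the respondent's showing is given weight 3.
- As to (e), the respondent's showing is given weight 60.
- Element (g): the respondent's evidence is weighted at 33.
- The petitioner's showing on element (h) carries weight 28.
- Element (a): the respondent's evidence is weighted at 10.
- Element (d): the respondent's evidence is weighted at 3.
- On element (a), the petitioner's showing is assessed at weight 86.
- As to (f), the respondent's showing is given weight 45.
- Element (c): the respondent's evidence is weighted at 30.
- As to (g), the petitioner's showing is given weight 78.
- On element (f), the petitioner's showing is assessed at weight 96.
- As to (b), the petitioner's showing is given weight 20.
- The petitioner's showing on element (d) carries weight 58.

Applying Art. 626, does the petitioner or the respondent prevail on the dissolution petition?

— Issue I —
Stage I.1 (petitioner, clear and convincing evidence, weight is at least 76): (a) net 86−10=76 ≥ 76 — meets.
  Stage I.1 is satisfied; the onus moves to the respondent.
Stage I.2 (respondent, a more-likely-than-not showing, weight is at least 49): (b) net 68−20=48 < 49 — fails; (c) 30 < 49 — fails.
  Stage I.2 not carried; the respondent fails its burden.
So the petitioner prevails on this issue.
— Issue II —
Stage II.1 — burden on petitioner; standard: a preponderance (weight is at least 55).
    (f): 96 − 45 = 51 < 55 [not met]
    (g): 78 − 33 = 45 < 55 [not met]
  Not every element is met, so the petitioner fails to carry Stage II.1.
The analysis ends at Stage II.1; the respondent prevails on this issue.
Per-issue: Issue I → petitioner; Issue II → respondent. The petitioner must prevail on at least one issue; overall, the petitioner prevails.

petitioner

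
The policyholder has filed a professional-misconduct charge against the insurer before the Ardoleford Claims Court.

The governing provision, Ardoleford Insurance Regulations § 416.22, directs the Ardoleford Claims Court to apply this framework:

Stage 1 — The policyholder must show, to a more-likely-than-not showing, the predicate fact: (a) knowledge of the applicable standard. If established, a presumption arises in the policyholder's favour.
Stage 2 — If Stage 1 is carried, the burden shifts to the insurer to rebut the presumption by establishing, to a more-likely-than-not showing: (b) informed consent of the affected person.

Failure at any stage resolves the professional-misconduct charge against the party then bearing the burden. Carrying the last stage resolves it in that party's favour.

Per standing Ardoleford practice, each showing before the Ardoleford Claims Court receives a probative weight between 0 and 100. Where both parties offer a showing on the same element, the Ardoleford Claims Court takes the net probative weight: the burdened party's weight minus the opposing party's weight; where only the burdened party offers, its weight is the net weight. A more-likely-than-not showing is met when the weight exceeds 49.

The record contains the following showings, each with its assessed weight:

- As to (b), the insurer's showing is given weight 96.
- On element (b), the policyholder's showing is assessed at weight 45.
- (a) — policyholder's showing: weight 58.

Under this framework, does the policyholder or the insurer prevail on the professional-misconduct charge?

insurer

At Stage 1 the policyholder must meet a more-likely-than-not showing (weight exceeds 49): on (a) the weight is 58, > 49, so (a) meets the standard.
  The policyholder carries Stage 1; the insurer now bears the burden.
At Stage 2 the insurer must meet a more-likely-than-not showing (weight exceeds 49): on (b) the weight is 96 less the opposing 45 gives net 51, which does exceed 49, so (b) meets the standard.
  The insurer carries the last stage.
With every stage satisfied, the insurer prevails.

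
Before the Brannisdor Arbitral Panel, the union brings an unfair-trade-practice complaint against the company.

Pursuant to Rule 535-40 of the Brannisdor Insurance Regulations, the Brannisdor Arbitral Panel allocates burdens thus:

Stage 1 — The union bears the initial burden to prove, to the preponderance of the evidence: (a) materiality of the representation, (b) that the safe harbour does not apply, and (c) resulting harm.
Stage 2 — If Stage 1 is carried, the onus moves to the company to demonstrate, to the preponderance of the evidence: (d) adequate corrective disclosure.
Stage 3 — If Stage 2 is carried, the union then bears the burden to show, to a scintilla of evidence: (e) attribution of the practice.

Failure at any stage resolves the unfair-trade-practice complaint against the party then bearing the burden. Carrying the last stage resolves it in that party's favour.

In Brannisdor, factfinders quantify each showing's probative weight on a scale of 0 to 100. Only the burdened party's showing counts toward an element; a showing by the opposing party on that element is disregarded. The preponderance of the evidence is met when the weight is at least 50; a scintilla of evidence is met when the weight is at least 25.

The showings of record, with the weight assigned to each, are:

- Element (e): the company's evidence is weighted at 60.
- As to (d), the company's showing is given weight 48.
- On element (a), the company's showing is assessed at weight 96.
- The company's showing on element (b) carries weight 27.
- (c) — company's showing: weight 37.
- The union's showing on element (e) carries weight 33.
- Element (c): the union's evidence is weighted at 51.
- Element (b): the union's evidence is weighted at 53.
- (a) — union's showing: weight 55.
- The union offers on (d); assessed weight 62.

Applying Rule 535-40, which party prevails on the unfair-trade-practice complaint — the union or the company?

At Stage 1 the union must meet the preponderance of the evidence (weight is at least 50): on (a) the weight is 55 (the company's 96 is given no effect), ≥ 50, so (a) meets the standard; on (b) the weight is 53 (the company's 27 is given no effect), which does reach 50, so (b) meets the standard; on (c) the weight is 51 (the company's 37 is given no effect), ≥ 50, so (c) meets the standard.
  The union carries Stage 1; the company now bears the burden.
At Stage 2 the company must meet the preponderance of the evidence (weight is at least 50): on (d) the weight is 48 (the union's 62 is given no effect), which does not reach 50, so (d) does not meet the standard.
  The company does not carry Stage 2.
The analysis ends at Stage 2; the union prevails.

union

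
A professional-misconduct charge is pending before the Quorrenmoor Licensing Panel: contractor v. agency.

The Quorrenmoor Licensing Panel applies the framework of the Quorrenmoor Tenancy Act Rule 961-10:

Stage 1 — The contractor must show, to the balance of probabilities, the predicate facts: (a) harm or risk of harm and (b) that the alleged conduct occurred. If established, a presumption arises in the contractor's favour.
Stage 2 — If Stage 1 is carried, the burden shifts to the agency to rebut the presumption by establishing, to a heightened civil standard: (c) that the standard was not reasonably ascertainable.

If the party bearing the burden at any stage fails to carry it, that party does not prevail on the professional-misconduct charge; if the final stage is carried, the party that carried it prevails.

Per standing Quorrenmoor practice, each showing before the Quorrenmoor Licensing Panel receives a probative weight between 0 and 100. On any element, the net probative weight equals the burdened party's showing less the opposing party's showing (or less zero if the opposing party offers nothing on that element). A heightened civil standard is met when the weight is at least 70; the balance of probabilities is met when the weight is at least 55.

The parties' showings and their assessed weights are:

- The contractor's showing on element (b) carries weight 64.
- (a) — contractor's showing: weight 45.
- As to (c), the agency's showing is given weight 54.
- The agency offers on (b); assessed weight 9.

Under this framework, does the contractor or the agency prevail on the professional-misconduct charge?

Stage 1 — burden on contractor; standard: the balance of probabilities (weight is at least 55).
    (a): 45 < 55 [not met]
    (b): 64 − 9 = 55 ≥ 55 [met]
  Not every element is met, so the contractor fails to carry Stage 1.
The agency prevails.

agency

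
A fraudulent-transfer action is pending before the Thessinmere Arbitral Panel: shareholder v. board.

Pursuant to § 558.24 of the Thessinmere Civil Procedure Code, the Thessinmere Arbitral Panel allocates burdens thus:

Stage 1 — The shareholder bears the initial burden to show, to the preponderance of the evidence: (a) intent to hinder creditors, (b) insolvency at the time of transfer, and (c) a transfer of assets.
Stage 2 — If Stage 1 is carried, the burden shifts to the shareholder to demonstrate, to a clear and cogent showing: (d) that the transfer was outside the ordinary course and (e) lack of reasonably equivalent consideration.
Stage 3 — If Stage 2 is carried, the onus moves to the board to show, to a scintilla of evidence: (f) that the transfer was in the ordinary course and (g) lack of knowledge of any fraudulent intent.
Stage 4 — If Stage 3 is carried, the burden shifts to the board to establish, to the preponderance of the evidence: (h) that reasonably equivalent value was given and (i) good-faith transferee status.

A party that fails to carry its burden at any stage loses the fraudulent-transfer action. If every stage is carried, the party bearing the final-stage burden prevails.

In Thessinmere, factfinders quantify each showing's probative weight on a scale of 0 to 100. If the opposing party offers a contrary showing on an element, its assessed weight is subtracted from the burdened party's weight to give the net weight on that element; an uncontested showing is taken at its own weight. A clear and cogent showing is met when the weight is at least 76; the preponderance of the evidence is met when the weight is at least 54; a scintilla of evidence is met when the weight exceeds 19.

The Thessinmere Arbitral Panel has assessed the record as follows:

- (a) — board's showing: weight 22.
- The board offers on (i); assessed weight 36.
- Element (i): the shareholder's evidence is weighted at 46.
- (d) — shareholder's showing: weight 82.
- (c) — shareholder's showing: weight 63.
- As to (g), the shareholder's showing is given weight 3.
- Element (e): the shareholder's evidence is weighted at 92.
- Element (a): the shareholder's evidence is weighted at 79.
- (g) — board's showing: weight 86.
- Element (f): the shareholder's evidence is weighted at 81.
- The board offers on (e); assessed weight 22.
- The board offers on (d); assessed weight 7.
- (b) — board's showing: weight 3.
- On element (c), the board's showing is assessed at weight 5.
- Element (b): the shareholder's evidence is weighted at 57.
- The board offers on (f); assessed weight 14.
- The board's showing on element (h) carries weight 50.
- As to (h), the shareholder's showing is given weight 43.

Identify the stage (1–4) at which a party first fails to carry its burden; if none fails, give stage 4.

stage 2

Stage 1 (shareholder, the preponderance of the evidence, weight is at least 54): (a) net 79−22=57 ≥ 54 — meets; (b) net 57−3=54 ≥ 54 — meets; (c) net 63−5=58 ≥ 54 — meets.
  Stage 1 is satisfied; the shareholder continues to bear the burden.
Stage 2 (shareholder, a clear and cogent showing, weight is at least 76): (d) net 82−7=75 < 76 — fails; (e) net 92−22=70 < 76 — fails.
  Not every element is met, so the shareholder fails to carry Stage 2.
So the board prevails.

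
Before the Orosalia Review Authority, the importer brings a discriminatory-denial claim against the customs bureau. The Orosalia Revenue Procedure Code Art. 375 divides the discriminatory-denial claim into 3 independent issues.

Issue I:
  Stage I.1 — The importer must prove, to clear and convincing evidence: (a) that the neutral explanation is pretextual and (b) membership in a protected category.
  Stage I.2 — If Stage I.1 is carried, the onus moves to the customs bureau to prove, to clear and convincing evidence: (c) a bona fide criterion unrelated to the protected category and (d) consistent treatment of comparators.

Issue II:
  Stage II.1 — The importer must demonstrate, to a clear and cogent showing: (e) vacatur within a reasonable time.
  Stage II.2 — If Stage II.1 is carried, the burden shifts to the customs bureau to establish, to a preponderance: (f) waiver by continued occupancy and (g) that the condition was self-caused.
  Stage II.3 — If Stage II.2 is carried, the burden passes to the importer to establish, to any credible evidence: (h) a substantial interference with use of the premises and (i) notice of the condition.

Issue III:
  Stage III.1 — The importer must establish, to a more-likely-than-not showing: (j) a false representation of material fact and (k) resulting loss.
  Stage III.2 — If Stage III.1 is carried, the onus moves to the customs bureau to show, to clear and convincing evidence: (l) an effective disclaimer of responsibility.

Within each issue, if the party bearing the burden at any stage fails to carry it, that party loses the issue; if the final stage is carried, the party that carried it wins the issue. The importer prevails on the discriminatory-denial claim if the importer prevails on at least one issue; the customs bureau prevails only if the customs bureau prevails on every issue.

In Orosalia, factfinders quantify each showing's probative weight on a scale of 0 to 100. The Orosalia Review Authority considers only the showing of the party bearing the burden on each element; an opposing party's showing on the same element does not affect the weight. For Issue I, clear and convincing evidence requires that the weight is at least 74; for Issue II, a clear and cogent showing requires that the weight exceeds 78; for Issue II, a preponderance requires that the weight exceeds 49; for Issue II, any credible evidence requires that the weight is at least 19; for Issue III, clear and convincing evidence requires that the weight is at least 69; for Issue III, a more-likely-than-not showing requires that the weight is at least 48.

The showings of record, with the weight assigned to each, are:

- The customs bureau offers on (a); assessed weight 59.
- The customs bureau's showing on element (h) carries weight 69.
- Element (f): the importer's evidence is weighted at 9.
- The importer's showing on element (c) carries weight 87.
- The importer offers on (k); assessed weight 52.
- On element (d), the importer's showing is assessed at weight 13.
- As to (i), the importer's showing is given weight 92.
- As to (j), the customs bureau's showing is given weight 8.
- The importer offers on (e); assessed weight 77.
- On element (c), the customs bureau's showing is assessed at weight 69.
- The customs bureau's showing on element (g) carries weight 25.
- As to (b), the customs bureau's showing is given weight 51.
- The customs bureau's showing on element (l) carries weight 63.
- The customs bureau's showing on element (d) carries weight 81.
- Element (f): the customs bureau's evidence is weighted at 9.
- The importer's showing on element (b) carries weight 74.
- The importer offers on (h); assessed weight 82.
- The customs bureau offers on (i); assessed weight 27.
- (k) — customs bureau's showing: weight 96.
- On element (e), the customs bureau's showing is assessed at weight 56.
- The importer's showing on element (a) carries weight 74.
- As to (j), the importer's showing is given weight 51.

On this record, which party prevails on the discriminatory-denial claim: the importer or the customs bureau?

importer

— Issue I —
Stage I.1 (importer, clear and convincing evidence, weight is at least 74): (a) 74 (customs bureau's 59 disregarded) ≥ 74 — meets; (b) 74 (customs bureau's 51 disregarded) ≥ 74 — meets.
  All elements met. The burden passes to the customs bureau.
Stage I.2 (customs bureau, clear and convincing evidence, weight is at least 74): (c) 69 (importer's 87 disregarded) < 74 — fails; (d) 81 (importer's 13 disregarded) ≥ 74 — meets.
  Not every element is met, so the customs bureau fails to carry Stage I.2.
So the importer prevails on this issue.
— Issue II —
Stage II.1 (importer, a clear and cogent showing, weight exceeds 78): (e) 77 (customs bureau's 56 disregarded) ≤ 78 — fails.
  The importer does not carry Stage II.1.
The customs bureau prevails on this issue.
— Issue III —
At Stage III.1 the importer must meet a more-likely-than-not showing (weight is at least 48): on (j) the weight is 51 (the customs bureau's 8 is given no effect), ≥ 48, so (j) meets the standard; on (k) the weight is 52 (the customs bureau's 96 is given no effect), ≥ 48, so (k) meets the standard.
  Stage III.1 is satisfied; the onus moves to the customs bureau.
At Stage III.2 the customs bureau must meet clear and convincing evidence (weight is at least 69): on (l) the weight is 63, which does not reach 69, so (l) does not meet the standard.
  The customs bureau does not carry Stage III.2.
The importer prevails on this issue.
Per-issue: Issue I → importer; Issue II → customs bureau; Issue III → importer. The importer must prevail on at least one issue; overall, the importer prevails.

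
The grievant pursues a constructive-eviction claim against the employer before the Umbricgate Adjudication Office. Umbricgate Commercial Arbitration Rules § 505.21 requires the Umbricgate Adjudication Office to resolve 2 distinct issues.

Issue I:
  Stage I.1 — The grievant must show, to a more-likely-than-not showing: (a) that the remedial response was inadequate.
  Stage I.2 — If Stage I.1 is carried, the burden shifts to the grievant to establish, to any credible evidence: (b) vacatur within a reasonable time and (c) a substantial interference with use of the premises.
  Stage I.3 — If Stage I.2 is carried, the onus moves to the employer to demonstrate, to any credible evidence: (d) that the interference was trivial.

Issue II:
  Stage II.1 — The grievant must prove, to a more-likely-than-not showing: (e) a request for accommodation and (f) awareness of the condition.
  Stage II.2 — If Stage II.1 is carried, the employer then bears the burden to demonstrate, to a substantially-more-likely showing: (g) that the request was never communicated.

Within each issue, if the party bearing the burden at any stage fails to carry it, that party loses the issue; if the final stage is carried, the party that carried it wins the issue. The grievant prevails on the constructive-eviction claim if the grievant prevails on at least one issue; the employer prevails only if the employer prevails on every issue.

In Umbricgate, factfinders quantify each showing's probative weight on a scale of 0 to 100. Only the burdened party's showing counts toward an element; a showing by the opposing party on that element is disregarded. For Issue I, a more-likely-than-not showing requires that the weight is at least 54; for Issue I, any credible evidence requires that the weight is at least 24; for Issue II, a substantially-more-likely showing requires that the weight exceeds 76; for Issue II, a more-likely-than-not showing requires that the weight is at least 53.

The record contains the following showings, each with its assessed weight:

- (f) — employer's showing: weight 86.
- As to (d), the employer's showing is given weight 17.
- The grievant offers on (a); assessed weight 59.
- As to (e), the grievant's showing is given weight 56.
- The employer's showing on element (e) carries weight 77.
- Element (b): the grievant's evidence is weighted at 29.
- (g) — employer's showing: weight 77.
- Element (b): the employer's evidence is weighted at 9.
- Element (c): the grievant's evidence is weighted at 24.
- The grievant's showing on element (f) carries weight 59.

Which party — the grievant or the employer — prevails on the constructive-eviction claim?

— Issue I —
Stage I.1 — burden on grievant; standard: a more-likely-than-not showing (weight is at least 54).
    (a): 59 ≥ 54 [met]
  Stage I.1 is satisfied; the grievant continues to bear the burden.
Stage I.2 — burden on grievant; standard: any credible evidence (weight is at least 24).
    (b): 29 (employer's 9 disregarded) ≥ 24 [met]
    (c): 24 ≥ 24 [met]
  The grievant carries Stage I.2; the employer now bears the burden.
Stage I.3 — burden on employer; standard: any credible evidence (weight is at least 24).
    (d): 17 < 24 [not met]
  The employer does not carry Stage I.3.
The grievant prevails on this issue.
— Issue II —
Stage II.1 — burden on grievant; standard: a more-likely-than-not showing (weight is at least 53).
    (e): 56 (employer's 77 disregarded) ≥ 53 [met]
    (f): 59 (employer's 86 disregarded) ≥ 53 [met]
  The grievant carries Stage II.1; the employer now bears the burden.
Stage II.2 — burden on employer; standard: a substantially-more-likely showing (weight exceeds 76).
    (g): 77 > 76 [met]
  All elements met at the final stage.
With every stage satisfied, the employer prevails on this issue.
Per-issue: Issue I → grievant; Issue II → employer. The grievant must prevail on at least one issue; overall, the grievant prevails.

grievant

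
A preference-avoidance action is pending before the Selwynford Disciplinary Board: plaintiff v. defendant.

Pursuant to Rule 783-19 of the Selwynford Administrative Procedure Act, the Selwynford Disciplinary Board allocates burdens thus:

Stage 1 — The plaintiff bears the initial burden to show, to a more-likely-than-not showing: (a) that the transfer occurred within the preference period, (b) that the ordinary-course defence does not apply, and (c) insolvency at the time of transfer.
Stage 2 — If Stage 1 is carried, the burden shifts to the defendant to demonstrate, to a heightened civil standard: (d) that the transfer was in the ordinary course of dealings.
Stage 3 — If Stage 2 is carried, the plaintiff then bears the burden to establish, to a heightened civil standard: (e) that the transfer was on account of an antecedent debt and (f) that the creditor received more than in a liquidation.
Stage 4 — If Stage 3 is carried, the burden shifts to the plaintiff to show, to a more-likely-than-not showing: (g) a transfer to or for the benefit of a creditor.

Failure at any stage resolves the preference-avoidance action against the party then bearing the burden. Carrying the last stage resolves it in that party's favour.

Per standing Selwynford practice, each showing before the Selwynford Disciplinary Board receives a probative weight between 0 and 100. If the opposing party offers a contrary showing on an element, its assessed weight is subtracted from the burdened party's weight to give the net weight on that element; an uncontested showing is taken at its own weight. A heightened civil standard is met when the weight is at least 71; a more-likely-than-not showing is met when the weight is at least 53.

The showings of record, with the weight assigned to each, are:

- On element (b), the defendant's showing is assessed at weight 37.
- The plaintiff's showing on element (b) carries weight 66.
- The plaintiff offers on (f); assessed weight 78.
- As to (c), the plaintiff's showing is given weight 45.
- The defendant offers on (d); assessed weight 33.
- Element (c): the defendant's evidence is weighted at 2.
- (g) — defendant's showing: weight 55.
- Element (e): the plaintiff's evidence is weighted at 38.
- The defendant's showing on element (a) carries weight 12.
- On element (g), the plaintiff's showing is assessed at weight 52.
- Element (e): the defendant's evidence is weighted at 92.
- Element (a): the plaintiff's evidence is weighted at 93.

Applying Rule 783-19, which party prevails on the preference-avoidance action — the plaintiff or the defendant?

Stage 1 — burden on plaintiff; standard: a more-likely-than-not showing (weight is at least 53).
    (a): 93 − 12 = 81 ≥ 53 [met]
    (b): 66 − 37 = 29 < 53 [not met]
    (c): 45 − 2 = 43 < 53 [not met]
  Stage 1 not carried; the plaintiff fails its burden.
The analysis ends at Stage 1; the defendant prevails.

defendant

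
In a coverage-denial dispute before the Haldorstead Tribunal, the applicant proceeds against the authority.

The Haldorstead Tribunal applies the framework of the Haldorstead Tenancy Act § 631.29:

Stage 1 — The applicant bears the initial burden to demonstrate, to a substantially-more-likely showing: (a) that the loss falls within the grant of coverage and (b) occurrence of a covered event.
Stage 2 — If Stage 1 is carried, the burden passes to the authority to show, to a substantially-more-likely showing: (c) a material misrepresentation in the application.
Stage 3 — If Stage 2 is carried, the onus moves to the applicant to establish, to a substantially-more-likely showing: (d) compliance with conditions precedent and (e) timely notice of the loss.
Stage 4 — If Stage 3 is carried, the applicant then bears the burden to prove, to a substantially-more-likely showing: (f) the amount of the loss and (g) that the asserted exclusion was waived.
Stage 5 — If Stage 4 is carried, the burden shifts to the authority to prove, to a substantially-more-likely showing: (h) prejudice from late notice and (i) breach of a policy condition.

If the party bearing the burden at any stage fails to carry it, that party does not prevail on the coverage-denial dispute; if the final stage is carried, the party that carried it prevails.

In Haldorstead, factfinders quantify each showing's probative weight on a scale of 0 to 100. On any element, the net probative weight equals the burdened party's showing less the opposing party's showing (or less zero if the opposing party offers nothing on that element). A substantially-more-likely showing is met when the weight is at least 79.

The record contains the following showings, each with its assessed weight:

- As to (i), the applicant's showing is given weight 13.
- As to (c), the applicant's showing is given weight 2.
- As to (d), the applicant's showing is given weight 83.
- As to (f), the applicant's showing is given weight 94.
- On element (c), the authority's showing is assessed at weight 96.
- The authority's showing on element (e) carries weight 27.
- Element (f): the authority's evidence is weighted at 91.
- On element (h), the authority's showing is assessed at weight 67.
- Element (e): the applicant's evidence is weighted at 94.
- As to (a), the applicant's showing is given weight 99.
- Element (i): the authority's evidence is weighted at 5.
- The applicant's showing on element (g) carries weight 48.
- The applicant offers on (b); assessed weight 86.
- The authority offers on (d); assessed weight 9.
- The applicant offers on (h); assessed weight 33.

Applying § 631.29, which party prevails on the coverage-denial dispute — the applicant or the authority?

authority

Stage 1 — burden on applicant; standard: a substantially-more-likely showing (weight is at least 79).
    (a): 99 ≥ 79 [met]
    (b): 86 ≥ 79 [met]
  Stage 1 is satisfied; the onus moves to the authority.
Stage 2 — burden on authority; standard: a substantially-more-likely showing (weight is at least 79).
    (c): 96 − 2 = 94 ≥ 79 [met]
  Stage 2 carried; the burden shifts to the applicant.
Stage 3 — burden on applicant; standard: a substantially-more-likely showing (weight is at least 79).
    (d): 83 − 9 = 74 < 79 [not met]
    (e): 94 − 27 = 67 < 79 [not met]
  Stage 3 not carried; the applicant fails its burden.
So the authority prevails.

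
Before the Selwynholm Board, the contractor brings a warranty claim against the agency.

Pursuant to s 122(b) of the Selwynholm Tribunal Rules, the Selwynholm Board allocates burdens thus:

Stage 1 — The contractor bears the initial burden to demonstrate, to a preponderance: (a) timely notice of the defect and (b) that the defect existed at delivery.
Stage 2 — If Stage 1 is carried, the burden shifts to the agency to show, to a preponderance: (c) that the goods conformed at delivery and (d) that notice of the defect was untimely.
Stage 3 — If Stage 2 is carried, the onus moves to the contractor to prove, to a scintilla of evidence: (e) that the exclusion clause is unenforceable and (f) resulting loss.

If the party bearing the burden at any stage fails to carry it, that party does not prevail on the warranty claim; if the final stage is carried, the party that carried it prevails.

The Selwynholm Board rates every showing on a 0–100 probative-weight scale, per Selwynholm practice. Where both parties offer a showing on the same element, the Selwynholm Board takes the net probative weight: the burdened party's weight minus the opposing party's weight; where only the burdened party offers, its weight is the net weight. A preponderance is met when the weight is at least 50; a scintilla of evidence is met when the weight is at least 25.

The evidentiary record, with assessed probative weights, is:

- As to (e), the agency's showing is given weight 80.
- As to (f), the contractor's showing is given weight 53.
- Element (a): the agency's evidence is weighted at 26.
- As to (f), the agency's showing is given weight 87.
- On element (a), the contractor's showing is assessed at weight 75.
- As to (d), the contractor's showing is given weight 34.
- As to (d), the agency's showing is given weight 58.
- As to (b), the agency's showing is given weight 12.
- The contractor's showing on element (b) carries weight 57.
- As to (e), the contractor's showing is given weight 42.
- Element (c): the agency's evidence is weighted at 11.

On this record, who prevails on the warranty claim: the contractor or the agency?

Stage 1 — burden on contractor; standard: a preponderance (weight is at least 50).
    (a): 75 − 26 = 49 < 50 [not met]
    (b): 57 − 12 = 45 < 50 [not met]
  Stage 1 not carried; the contractor fails its burden.
The analysis ends at Stage 1; the agency prevails.

agency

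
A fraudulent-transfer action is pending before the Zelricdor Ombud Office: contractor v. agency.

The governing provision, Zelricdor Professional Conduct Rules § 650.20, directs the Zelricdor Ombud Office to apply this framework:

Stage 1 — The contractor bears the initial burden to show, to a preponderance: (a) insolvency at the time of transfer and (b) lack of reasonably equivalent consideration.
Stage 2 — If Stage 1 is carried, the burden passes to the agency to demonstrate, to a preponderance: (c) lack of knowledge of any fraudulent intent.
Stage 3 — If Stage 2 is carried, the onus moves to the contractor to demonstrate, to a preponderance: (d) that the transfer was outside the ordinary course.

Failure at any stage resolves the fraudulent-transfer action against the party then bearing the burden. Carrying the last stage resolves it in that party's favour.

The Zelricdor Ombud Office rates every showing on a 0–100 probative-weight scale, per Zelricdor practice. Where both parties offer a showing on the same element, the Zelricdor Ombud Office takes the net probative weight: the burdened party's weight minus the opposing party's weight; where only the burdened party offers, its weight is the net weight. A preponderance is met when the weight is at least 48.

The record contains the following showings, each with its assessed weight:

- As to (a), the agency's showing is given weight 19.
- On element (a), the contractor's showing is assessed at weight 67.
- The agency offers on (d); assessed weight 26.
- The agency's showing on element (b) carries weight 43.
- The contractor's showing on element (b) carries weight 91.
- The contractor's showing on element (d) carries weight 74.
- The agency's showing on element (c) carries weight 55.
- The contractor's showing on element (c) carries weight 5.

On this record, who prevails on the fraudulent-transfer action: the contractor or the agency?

contractor

Stage 1 (contractor, a preponderance, weight is at least 48): (a) net 67−19=48 ≥ 48 — meets; (b) net 91−43=48 ≥ 48 — meets.
  All elements met. The burden passes to the agency.
Stage 2 (agency, a preponderance, weight is at least 48): (c) net 55−5=50 ≥ 48 — meets.
  All elements met. The burden passes to the contractor.
Stage 3 (contractor, a preponderance, weight is at least 48): (d) net 74−26=48 ≥ 48 — meets.
  Stage 3 carried; the final stage is satisfied.
With every stage satisfied, the contractor prevails.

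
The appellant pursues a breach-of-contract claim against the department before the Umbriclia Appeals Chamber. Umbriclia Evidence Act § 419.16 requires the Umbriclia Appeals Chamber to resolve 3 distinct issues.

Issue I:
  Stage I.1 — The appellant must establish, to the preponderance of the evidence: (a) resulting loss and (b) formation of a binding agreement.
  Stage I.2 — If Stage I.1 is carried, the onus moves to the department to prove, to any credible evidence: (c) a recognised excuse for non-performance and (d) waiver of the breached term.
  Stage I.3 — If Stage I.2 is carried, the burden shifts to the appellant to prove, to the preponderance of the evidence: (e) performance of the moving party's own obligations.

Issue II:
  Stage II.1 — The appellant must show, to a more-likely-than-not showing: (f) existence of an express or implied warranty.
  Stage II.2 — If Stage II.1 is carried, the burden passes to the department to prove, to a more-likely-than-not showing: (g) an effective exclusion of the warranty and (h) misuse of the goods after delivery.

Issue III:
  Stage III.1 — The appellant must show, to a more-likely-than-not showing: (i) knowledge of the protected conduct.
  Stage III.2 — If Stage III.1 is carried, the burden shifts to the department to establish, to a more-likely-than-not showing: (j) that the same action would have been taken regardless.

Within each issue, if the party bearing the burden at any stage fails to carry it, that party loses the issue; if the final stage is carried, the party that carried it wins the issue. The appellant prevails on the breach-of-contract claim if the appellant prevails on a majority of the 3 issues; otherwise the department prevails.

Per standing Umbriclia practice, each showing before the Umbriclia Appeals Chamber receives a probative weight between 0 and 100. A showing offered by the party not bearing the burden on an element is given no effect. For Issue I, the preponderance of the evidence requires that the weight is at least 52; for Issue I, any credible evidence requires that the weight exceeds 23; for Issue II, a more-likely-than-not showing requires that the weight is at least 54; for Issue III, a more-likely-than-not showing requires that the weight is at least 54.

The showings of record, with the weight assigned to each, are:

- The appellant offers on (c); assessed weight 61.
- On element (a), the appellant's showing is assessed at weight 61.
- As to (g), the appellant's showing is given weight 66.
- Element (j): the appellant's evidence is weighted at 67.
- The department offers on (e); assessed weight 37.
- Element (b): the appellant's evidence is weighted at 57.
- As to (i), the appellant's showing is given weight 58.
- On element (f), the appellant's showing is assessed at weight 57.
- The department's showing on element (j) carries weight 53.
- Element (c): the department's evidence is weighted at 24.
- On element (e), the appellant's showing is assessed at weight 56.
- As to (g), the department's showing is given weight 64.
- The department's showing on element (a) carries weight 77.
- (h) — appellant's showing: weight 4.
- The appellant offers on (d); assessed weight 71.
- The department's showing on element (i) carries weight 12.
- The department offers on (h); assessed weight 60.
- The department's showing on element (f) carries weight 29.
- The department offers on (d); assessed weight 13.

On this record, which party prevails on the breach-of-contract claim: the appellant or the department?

— Issue I —
Stage I.1 (appellant, the preponderance of the evidence, weight is at least 52): (a) 61 (department's 77 disregarded) ≥ 52 — meets; (b) 57 ≥ 52 — meets.
  The appellant carries Stage I.1; the department now bears the burden.
Stage I.2 (department, any credible evidence, weight exceeds 23): (c) 24 (appellant's 61 disregarded) > 23 — meets; (d) 13 (appellant's 71 disregarded) ≤ 23 — fails.
  Stage I.2 not carried; the department fails its burden.
So the appellant prevails on this issue.
— Issue II —
Stage II.1 (appellant, a more-likely-than-not showing, weight is at least 54): (f) 57 (department's 29 disregarded) ≥ 54 — meets.
  Stage II.1 is satisfied; the onus moves to the department.
Stage II.2 (department, a more-likely-than-not showing, weight is at least 54): (g) 64 (appellant's 66 disregarded) ≥ 54 — meets; (h) 60 (appellant's 4 disregarded) ≥ 54 — meets.
  All elements met at the final stage.
All stages carried — the department prevails on this issue.
— Issue III —
Stage III.1 — burden on appellant; standard: a more-likely-than-not showing (weight is at least 54).
    (i): 58 (department's 12 disregarded) ≥ 54 [met]
  The appellant carries Stage III.1; the department now bears the burden.
Stage III.2 — burden on department; standard: a more-likely-than-not showing (weight is at least 54).
    (j): 53 (appellant's 67 disregarded) < 54 [not met]
  The department does not carry Stage III.2.
The analysis ends at Stage III.2; the appellant prevails on this issue.
Per-issue: Issue I → appellant; Issue II → department; Issue III → appellant. The appellant must prevail on a majority of issues; overall, the appellant prevails.

appellant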